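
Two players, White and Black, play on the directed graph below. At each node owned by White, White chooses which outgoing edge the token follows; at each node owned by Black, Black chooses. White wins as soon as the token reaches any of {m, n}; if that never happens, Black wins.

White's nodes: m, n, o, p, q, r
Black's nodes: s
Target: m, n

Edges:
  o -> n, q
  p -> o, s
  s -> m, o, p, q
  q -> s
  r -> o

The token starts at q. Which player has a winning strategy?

A0 = {m, n}
A1: add {o} — o (White) has o→n.
A2: add {p, r} — p (White) has p→o; r (White) has r→o.
A3 = A2; e.g. q (White) has no edge into A2. Fixed point.
q never enters the attractor, so Black can avoid the target forever.

Black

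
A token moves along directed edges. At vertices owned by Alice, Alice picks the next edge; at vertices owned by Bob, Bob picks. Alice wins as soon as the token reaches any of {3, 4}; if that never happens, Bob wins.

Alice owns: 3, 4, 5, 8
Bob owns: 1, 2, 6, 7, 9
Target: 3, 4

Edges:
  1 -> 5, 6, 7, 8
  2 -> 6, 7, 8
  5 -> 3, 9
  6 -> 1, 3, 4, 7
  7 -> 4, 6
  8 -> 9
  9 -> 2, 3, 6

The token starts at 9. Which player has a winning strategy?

Bob

A0 = {3, 4}
A1: add {5} — 5 (Alice) has 5→3.
A2 = A1; e.g. 1 (Bob) can still go to 6. Fixed point.
9 never enters the attractor, so Bob can avoid the target forever.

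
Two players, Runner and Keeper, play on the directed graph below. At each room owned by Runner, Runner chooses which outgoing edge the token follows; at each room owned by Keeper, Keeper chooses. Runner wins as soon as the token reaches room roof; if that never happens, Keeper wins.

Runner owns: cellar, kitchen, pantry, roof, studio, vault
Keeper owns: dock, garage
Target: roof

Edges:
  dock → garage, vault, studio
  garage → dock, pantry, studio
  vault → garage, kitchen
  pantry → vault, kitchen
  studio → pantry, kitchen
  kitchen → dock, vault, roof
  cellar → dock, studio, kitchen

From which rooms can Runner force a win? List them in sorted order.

A0 = {roof}
A1: add {kitchen} — kitchen (Runner) has kitchen→roof.
A2: add {cellar, pantry, studio, vault} — vault (Runner) has vault→kitchen; pantry (Runner) has pantry→kitchen; studio (Runner) has studio→kitchen; cellar (Runner) has cellar→kitchen.
A3 = A2; e.g. dock (Keeper) can still go to garage. Fixed point.
Runner's winning region = {cellar, kitchen, pantry, roof, studio, vault}.

cellar, kitchen, pantry, roof, studio, vault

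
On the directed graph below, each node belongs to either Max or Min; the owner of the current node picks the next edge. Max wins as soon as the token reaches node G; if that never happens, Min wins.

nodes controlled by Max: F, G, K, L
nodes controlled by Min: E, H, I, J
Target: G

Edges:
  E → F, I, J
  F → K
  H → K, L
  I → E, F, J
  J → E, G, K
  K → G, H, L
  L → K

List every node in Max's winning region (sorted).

A0 = {G}
A1: add {K} — K (Max) has K→G.
A2: add {F, L} — F (Max) has F→K; L (Max) has L→K.
A3: add {H} — H (Min): all of {K, L} already in.
A4 = A3; e.g. E (Min) can still go to I. Fixed point.
Max's winning region = {F, G, H, K, L}.

F, G, H, K, L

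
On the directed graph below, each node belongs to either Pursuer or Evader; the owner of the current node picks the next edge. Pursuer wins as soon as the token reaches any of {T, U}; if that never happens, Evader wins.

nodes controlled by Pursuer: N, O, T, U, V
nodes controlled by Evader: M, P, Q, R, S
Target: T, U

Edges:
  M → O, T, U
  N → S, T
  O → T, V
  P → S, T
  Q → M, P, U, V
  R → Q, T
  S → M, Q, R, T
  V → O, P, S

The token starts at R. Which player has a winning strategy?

A0 = {T, U}
A1: add {N, O} — N (Pursuer) has N→T; O (Pursuer) has O→T.
A2: add {M, V} — M (Evader): all of {O, T, U} already in; V (Pursuer) has V→O.
A3 = A2; e.g. P (Evader) can still go to S. Fixed point.
R never enters the attractor, so Evader can avoid the target forever.

Evader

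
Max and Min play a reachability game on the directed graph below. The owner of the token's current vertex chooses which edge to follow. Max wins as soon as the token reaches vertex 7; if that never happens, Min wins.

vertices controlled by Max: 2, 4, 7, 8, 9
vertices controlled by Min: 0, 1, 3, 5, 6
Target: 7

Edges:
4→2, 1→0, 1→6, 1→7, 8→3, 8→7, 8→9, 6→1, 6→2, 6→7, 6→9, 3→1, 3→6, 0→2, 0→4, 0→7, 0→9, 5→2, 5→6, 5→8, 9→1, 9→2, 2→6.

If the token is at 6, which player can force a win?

A0 = {7}
A1: add {8} — 8 (Max) has 8→7.
A2 = A1; e.g. 0 (Min) can still go to 2. Fixed point.
6 never enters the attractor, so Min can avoid the target forever.

Min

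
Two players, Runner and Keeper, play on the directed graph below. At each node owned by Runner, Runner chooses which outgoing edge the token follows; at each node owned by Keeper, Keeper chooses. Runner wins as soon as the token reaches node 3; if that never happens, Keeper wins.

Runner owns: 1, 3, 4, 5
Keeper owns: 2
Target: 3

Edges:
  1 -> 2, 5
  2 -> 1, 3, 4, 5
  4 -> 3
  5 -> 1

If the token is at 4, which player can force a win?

A0 = {3}
A1: add {4} — 4 (Runner) has 4→3.
A2 = A1; e.g. 1 (Runner) has no edge into A1. Fixed point.
4 ∈ A1, so Runner can force the target.

Runner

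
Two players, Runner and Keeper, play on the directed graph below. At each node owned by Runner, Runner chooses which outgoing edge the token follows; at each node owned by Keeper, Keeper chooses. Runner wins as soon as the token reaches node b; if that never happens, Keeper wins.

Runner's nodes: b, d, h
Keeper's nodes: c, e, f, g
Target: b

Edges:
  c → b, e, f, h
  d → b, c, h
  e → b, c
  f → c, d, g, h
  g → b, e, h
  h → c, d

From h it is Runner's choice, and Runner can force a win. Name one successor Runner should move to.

A0 = {b}
A1: add {d} — d (Runner) has d→b.
A2: add {h} — h (Runner) has h→d.
A3 = A2; e.g. c (Keeper) can still go to e. Fixed point.
From h, successor d is in the attractor (rank 1); the other successor c is not.

d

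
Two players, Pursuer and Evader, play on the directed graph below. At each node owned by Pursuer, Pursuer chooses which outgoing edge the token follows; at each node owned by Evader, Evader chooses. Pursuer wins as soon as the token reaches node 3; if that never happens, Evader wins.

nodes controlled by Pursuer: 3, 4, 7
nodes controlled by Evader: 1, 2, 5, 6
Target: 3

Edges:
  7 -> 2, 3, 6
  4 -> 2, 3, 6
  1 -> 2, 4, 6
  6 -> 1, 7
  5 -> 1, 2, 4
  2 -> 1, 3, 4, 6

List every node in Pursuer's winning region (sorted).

A0 = {3}
A1: add {4, 7} — 4 (Pursuer) has 4→3; 7 (Pursuer) has 7→3.
A2 = A1; e.g. 1 (Evader) can still go to 2. Fixed point.
Pursuer's winning region = {3, 4, 7}.

3, 4, 7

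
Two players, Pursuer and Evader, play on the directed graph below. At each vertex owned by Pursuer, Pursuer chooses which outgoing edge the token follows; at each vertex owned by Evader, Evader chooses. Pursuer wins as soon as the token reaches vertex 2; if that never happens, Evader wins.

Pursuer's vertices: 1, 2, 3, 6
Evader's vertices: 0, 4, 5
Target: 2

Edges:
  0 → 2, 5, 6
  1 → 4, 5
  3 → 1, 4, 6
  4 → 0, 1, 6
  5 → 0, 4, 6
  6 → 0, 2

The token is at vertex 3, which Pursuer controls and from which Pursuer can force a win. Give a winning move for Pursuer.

A0 = {2}
A1: add {6} — 6 (Pursuer) has 6→2.
A2: add {3} — 3 (Pursuer) has 3→6.
A3 = A2; e.g. 0 (Evader) can still go to 5. Fixed point.
From 3, successor 6 is in the attractor (rank 1); the other successors 1, 4 are not.

6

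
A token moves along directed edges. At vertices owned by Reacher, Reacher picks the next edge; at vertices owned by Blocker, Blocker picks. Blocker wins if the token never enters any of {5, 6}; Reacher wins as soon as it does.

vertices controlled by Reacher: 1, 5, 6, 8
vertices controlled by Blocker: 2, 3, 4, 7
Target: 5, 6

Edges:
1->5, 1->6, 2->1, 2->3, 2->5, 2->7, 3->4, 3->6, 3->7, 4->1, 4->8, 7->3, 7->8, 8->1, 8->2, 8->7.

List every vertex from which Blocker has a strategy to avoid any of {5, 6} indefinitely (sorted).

2, 3, 7

A0 = {5, 6}
A1: add {1} — 1 (Reacher) has 1→5.
A2: add {8} — 8 (Reacher) has 8→1.
A3: add {4} — 4 (Blocker): all of {1, 8} already in.
A4 = A3; e.g. 2 (Blocker) can still go to 3. Fixed point.
Reacher's attractor = {1, 4, 5, 6, 8}; Blocker avoids the target exactly from the complement.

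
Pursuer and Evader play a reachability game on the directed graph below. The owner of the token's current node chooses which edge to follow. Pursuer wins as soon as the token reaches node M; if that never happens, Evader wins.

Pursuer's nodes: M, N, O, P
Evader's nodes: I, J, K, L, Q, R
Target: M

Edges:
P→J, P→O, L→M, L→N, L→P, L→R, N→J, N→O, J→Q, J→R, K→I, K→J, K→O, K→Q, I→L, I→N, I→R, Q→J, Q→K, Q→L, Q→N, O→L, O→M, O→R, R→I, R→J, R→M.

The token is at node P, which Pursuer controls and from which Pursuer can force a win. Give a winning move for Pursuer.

O

A0 = {M}
A1: add {O} — O (Pursuer) has O→M.
A2: add {N, P} — N (Pursuer) has N→O; P (Pursuer) has P→O.
A3 = A2; e.g. I (Evader) can still go to L. Fixed point.
From P, successor O is in the attractor (rank 1); the other successor J is not.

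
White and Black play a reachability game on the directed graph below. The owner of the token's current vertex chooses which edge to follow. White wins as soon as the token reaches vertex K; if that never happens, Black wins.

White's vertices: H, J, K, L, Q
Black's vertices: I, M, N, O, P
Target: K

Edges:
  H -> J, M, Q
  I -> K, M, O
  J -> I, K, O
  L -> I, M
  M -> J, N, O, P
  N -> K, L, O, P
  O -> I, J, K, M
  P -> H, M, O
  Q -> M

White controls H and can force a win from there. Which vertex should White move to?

J

A0 = {K}
A1: add {J} — J (White) has J→K.
A2: add {H} — H (White) has H→J.
A3 = A2; e.g. I (Black) can still go to M. Fixed point.
From H, successor J is in the attractor (rank 1); the other successors M, Q are not.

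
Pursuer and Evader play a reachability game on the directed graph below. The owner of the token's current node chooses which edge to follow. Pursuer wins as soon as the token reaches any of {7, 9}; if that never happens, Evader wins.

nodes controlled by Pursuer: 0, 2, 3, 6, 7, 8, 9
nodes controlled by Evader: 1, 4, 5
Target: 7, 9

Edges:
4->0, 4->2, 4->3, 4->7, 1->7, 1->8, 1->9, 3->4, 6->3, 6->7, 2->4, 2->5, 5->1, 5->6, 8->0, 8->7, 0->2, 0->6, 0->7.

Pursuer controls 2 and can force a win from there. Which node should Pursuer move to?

A0 = {7, 9}
A1: add {0, 6, 8} — 0 (Pursuer) has 0→7; 6 (Pursuer) has 6→7; 8 (Pursuer) has 8→7.
A2: add {1} — 1 (Evader): all of {7, 8, 9} already in.
A3: add {5} — 5 (Evader): all of {1, 6} already in.
A4: add {2} — 2 (Pursuer) has 2→5.
A5 = A4; e.g. 3 (Pursuer) has no edge into A4. Fixed point.
From 2, successor 5 is in the attractor (rank 3); the other successor 4 is not.

5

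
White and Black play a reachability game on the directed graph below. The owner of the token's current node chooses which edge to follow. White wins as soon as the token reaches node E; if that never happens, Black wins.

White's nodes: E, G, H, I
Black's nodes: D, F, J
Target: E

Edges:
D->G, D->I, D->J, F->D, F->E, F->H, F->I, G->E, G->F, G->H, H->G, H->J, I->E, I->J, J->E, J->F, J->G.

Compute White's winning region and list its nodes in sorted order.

E, G, H, I

A0 = {E}
A1: add {G, I} — G (White) has G→E; I (White) has I→E.
A2: add {H} — H (White) has H→G.
A3 = A2; e.g. D (Black) can still go to J. Fixed point.
White's winning region = {E, G, H, I}.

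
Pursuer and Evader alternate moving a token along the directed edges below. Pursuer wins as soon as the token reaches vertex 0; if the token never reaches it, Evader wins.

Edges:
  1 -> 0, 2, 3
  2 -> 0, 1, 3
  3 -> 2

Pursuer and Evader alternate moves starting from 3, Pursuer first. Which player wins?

Track states (vertex, player-to-move).
A0 = {(0,Pursuer), (0,Evader)}
A1: add {(1,Pursuer), (2,Pursuer)}.
A2: add {(3,Evader)}.
A3 = A2; e.g. (1,Evader) stays out. (3,Pursuer) never enters ⇒ Evader avoids the target.

Evader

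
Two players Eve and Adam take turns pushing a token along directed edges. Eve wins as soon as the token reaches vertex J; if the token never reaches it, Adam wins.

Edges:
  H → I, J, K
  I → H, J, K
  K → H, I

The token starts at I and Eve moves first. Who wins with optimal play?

Track states (vertex, player-to-move).
A0 = {(J,Eve), (J,Adam)}
A1: add {(H,Eve), (I,Eve)}.
(I,Eve) ∈ A1 ⇒ Eve forces the target.

Eve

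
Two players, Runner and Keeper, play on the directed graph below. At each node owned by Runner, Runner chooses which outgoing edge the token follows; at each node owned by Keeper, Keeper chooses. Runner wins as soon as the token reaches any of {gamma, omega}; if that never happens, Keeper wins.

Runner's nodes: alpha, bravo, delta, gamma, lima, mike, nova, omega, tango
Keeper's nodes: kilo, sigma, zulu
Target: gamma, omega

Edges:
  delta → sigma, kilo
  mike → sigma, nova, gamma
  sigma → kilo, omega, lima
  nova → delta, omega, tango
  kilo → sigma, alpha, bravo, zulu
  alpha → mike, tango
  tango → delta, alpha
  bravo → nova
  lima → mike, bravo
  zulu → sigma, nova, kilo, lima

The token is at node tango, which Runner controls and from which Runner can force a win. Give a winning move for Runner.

A0 = {gamma, omega}
A1: add {mike, nova} — mike (Runner) has mike→gamma; nova (Runner) has nova→omega.
A2: add {alpha, bravo, lima} — alpha (Runner) has alpha→mike; bravo (Runner) has bravo→nova; lima (Runner) has lima→mike.
A3: add {tango} — tango (Runner) has tango→alpha.
A4 = A3; e.g. delta (Runner) has no edge into A3. Fixed point.
From tango, successor alpha is in the attractor (rank 2); the other successor delta is not.

alpha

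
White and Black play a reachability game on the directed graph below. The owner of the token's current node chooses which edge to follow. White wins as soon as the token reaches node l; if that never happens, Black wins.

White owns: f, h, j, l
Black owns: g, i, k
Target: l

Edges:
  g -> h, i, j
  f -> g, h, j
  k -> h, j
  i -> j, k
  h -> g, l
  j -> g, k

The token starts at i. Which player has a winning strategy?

Black

A0 = {l}
A1: add {h} — h (White) has h→l.
A2: add {f} — f (White) has f→h.
A3 = A2; e.g. g (Black) can still go to i. Fixed point.
i never enters the attractor, so Black can avoid the target forever.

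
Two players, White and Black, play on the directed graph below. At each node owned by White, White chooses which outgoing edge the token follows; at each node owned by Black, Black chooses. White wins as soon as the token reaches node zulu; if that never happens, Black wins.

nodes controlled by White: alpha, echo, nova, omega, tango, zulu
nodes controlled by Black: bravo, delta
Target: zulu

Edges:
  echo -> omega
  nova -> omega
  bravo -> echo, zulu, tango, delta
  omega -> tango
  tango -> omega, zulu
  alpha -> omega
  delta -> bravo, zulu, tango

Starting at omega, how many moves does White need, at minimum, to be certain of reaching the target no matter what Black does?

A0 = {zulu}
A1: add {tango} — tango (White) has tango→zulu.
A2: add {omega} — omega (White) has omega→tango.
omega enters the attractor at level 2, so White can force the target in 2 moves from there.

2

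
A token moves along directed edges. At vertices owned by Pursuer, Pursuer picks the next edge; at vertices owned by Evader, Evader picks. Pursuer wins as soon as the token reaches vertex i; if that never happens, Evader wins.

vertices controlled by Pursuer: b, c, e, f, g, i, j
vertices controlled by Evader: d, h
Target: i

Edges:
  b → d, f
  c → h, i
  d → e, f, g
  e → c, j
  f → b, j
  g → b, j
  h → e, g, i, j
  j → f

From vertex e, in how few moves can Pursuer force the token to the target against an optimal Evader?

A0 = {i}
A1: add {c} — c (Pursuer) has c→i.
A2: add {e} — e (Pursuer) has e→c.
A3 = A2; e.g. b (Pursuer) has no edge into A2. Fixed point.
e enters the attractor at level 2, so Pursuer can force the target in 2 moves from there.

2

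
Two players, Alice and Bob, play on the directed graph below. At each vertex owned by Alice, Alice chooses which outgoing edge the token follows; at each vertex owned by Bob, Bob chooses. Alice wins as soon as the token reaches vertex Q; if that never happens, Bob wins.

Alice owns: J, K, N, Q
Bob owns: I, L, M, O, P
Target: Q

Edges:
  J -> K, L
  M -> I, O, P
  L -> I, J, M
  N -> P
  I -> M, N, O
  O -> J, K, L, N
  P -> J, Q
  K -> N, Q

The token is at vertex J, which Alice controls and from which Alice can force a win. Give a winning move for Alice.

K

A0 = {Q}
A1: add {K} — K (Alice) has K→Q.
A2: add {J} — J (Alice) has J→K.
A3: add {P} — P (Bob): all of {J, Q} already in.
A4: add {N} — N (Alice) has N→P.
A5 = A4; e.g. I (Bob) can still go to M. Fixed point.
From J, successor K is in the attractor (rank 1); the other successor L is not.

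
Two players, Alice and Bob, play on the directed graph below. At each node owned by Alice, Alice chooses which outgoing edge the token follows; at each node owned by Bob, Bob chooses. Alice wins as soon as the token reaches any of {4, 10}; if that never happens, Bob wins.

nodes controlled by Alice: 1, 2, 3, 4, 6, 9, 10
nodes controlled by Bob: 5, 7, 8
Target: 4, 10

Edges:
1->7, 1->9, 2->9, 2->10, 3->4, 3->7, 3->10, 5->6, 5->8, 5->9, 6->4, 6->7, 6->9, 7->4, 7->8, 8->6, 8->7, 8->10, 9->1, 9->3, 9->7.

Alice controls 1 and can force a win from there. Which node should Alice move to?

A0 = {4, 10}
A1: add {2, 3, 6} — 2 (Alice) has 2→10; 3 (Alice) has 3→4; 6 (Alice) has 6→4.
A2: add {9} — 9 (Alice) has 9→3.
A3: add {1} — 1 (Alice) has 1→9.
A4 = A3; e.g. 5 (Bob) can still go to 8. Fixed point.
From 1, successor 9 is in the attractor (rank 2); the other successor 7 is not.

9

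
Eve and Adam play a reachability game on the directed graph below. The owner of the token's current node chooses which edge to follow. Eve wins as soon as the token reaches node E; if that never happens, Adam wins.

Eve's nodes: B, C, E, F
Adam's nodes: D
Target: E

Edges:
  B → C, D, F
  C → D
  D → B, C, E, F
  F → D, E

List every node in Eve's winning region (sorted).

B, E, F

A0 = {E}
A1: add {F} — F (Eve) has F→E.
A2: add {B} — B (Eve) has B→F.
A3 = A2; e.g. C (Eve) has no edge into A2. Fixed point.
Eve's winning region = {B, E, F}.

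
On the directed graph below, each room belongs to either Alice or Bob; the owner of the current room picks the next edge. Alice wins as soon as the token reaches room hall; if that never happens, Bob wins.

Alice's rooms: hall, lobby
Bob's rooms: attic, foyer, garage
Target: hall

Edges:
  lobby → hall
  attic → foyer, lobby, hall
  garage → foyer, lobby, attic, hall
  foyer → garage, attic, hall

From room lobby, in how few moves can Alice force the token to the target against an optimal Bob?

1

A0 = {hall}
A1: add {lobby} — lobby (Alice) has lobby→hall.
A2 = A1; e.g. garage (Bob) can still go to foyer. Fixed point.
lobby enters the attractor at level 1, so Alice can force the target in 1 move from there.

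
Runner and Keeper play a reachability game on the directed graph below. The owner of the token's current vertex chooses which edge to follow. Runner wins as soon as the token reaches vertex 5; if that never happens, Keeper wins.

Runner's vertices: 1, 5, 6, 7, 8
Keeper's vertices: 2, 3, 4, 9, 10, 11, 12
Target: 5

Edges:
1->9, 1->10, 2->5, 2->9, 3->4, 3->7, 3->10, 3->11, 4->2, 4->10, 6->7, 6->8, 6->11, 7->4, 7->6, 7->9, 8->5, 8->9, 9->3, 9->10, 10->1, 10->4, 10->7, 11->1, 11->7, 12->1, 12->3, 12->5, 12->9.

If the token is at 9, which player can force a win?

A0 = {5}
A1: add {8} — 8 (Runner) has 8→5.
A2: add {6} — 6 (Runner) has 6→8.
A3: add {7} — 7 (Runner) has 7→6.
A4 = A3; e.g. 1 (Runner) has no edge into A3. Fixed point.
9 never enters the attractor, so Keeper can avoid the target forever.

Keeper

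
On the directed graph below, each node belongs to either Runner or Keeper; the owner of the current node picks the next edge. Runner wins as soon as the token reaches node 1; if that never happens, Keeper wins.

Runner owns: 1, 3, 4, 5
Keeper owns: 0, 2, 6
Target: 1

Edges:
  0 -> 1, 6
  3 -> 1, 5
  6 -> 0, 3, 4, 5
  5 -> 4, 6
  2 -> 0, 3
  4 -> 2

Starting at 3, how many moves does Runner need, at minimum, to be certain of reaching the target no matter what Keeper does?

A0 = {1}
A1: add {3} — 3 (Runner) has 3→1.
A2 = A1; e.g. 0 (Keeper) can still go to 6. Fixed point.
3 enters the attractor at level 1, so Runner can force the target in 1 move from there.

1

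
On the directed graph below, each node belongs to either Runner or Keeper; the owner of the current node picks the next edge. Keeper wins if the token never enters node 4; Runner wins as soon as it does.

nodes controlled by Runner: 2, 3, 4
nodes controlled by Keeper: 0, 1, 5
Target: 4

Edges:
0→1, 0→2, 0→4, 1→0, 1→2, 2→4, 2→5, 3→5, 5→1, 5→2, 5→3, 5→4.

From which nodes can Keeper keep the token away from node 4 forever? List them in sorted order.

0, 1, 3, 5

A0 = {4}
A1: add {2} — 2 (Runner) has 2→4.
A2 = A1; e.g. 0 (Keeper) can still go to 1. Fixed point.
Runner's attractor = {2, 4}; Keeper avoids the target exactly from the complement.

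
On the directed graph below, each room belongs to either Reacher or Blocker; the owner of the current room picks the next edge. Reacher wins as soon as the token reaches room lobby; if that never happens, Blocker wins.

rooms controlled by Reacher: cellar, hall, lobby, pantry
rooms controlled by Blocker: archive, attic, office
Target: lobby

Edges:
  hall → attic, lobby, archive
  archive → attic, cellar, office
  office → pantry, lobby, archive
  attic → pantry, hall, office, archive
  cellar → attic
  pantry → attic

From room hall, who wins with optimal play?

Reacher

A0 = {lobby}
A1: add {hall} — hall (Reacher) has hall→lobby.
A2 = A1; e.g. pantry (Reacher) has no edge into A1. Fixed point.
hall ∈ A1, so Reacher can force the target.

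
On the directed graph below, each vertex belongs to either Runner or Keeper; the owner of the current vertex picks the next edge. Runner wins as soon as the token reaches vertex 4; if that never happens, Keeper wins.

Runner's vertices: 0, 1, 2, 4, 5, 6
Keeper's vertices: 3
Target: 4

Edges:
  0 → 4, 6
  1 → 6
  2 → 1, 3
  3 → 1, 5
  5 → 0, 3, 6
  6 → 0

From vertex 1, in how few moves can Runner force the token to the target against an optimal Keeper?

3

A0 = {4}
A1: add {0} — 0 (Runner) has 0→4.
A2: add {5, 6} — 5 (Runner) has 5→0; 6 (Runner) has 6→0.
A3: add {1} — 1 (Runner) has 1→6.
1 enters the attractor at level 3, so Runner can force the target in 3 moves from there.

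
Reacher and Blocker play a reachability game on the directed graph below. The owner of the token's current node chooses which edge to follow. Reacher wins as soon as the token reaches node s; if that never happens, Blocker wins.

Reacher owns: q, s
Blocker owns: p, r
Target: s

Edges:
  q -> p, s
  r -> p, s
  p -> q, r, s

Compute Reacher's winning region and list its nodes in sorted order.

q, s

A0 = {s}
A1: add {q} — q (Reacher) has q→s.
A2 = A1; e.g. p (Blocker) can still go to r. Fixed point.
Reacher's winning region = {q, s}.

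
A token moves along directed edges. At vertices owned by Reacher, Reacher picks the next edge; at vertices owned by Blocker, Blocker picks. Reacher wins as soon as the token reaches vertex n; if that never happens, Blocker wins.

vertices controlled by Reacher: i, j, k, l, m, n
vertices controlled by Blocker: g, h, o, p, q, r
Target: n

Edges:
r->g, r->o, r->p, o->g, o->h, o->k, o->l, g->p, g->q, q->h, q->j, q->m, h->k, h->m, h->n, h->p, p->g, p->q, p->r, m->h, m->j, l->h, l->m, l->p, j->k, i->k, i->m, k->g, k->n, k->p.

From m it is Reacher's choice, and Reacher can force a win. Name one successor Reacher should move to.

j

A0 = {n}
A1: add {k} — k (Reacher) has k→n.
A2: add {i, j} — i (Reacher) has i→k; j (Reacher) has j→k.
A3: add {m} — m (Reacher) has m→j.
A4: add {l} — l (Reacher) has l→m.
A5 = A4; e.g. g (Blocker) can still go to p. Fixed point.
From m, successor j is in the attractor (rank 2); the other successor h is not.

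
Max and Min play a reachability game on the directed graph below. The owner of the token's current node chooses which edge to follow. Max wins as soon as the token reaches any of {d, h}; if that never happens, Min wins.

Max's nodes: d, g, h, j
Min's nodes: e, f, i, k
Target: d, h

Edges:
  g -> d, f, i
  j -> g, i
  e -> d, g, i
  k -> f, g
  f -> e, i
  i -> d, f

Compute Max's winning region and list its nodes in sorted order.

A0 = {d, h}
A1: add {g} — g (Max) has g→d.
A2: add {j} — j (Max) has j→g.
A3 = A2; e.g. e (Min) can still go to i. Fixed point.
Max's winning region = {d, g, h, j}.

d, g, h, j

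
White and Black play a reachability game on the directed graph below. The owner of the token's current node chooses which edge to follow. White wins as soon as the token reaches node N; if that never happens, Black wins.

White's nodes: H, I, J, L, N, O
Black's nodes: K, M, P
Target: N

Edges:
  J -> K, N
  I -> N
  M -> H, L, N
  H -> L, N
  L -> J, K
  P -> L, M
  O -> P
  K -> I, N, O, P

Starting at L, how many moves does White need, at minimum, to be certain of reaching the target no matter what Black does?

A0 = {N}
A1: add {H, I, J} — H (White) has H→N; I (White) has I→N; J (White) has J→N.
A2: add {L} — L (White) has L→J.
L enters the attractor at level 2, so White can force the target in 2 moves from there.

2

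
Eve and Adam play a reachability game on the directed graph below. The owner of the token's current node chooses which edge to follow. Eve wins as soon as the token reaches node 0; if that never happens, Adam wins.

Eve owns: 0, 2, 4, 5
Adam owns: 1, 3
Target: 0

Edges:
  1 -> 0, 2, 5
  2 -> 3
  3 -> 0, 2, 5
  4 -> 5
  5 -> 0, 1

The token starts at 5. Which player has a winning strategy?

Eve

A0 = {0}
A1: add {5} — 5 (Eve) has 5→0.
5 ∈ A1, so Eve can force the target.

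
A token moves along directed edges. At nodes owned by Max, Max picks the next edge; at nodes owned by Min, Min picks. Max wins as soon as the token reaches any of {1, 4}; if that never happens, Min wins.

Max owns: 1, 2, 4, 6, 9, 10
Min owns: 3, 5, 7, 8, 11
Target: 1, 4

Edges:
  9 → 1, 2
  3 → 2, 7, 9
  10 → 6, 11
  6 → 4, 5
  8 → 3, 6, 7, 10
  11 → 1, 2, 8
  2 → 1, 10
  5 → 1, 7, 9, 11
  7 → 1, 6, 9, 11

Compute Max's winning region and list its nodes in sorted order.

A0 = {1, 4}
A1: add {2, 6, 9} — 2 (Max) has 2→1; 6 (Max) has 6→4; 9 (Max) has 9→1.
A2: add {10} — 10 (Max) has 10→6.
A3 = A2; e.g. 3 (Min) can still go to 7. Fixed point.
Max's winning region = {1, 2, 4, 6, 9, 10}.

1, 2, 4, 6, 9, 10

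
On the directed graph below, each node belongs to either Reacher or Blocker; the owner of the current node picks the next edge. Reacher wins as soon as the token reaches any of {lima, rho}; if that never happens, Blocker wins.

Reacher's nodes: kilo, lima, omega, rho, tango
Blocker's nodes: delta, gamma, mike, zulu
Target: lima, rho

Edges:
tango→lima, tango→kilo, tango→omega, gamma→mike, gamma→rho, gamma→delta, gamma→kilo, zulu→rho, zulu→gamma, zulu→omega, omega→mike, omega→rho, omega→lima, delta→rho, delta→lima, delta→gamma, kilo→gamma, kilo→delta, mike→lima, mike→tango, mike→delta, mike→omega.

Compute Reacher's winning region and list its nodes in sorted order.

lima, omega, rho, tango

A0 = {lima, rho}
A1: add {omega, tango} — tango (Reacher) has tango→lima; omega (Reacher) has omega→rho.
A2 = A1; e.g. mike (Blocker) can still go to delta. Fixed point.
Reacher's winning region = {lima, omega, rho, tango}.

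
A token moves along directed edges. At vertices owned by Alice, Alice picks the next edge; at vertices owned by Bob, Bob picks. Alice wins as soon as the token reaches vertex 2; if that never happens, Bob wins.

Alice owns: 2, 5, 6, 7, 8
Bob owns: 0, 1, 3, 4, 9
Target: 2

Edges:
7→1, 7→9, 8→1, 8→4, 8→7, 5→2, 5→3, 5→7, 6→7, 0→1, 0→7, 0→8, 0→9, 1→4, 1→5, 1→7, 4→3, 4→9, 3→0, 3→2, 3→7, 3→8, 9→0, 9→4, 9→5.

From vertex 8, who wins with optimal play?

Bob

A0 = {2}
A1: add {5} — 5 (Alice) has 5→2.
A2 = A1; e.g. 0 (Bob) can still go to 1. Fixed point.
8 never enters the attractor, so Bob can avoid the target forever.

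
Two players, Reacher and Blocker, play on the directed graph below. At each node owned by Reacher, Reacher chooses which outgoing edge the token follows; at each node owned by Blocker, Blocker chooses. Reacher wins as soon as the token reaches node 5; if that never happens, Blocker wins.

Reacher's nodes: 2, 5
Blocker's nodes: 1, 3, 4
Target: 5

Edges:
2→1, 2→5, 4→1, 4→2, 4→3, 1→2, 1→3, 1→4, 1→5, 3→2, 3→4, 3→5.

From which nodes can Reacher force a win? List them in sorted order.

A0 = {5}
A1: add {2} — 2 (Reacher) has 2→5.
A2 = A1; e.g. 1 (Blocker) can still go to 3. Fixed point.
Reacher's winning region = {2, 5}.

2, 5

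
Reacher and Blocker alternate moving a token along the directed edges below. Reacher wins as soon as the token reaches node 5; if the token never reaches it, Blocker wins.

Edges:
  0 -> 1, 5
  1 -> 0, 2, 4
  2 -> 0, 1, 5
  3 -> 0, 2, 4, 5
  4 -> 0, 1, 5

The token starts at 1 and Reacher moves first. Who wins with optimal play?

Blocker

Track states (vertex, player-to-move).
A0 = {(5,Reacher), (5,Blocker)}
A1: add {(0,Reacher), (2,Reacher), (3,Reacher), (4,Reacher)}.
A2: add {(1,Blocker), (3,Blocker)}.
A3 = A2; e.g. (0,Blocker) stays out. (1,Reacher) never enters ⇒ Blocker avoids the target.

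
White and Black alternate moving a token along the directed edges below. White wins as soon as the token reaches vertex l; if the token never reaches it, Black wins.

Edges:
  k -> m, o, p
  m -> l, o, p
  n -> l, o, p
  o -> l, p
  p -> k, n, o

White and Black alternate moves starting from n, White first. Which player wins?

White

Track states (vertex, player-to-move).
A0 = {(l,White), (l,Black)}
A1: add {(m,White), (n,White), (o,White)}.
(n,White) ∈ A1 ⇒ White forces the target.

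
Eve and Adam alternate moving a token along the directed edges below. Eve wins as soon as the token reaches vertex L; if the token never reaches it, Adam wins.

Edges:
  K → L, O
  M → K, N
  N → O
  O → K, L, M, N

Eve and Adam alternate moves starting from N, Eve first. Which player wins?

Track states (vertex, player-to-move).
A0 = {(L,Eve), (L,Adam)}
A1: add {(K,Eve), (O,Eve)}.
A2: add {(K,Adam), (N,Adam)}.
A3: add {(M,Eve)}.
A4 = A3; e.g. (M,Adam) stays out. (N,Eve) never enters ⇒ Adam avoids the target.

Adam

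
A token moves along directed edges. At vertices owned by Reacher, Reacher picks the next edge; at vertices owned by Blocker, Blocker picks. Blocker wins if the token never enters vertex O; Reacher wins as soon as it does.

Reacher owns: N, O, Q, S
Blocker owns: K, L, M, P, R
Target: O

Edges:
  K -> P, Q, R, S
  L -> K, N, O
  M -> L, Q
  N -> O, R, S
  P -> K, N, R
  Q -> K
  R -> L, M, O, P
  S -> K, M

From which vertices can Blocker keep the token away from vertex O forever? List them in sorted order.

A0 = {O}
A1: add {N} — N (Reacher) has N→O.
A2 = A1; e.g. K (Blocker) can still go to P. Fixed point.
Reacher's attractor = {N, O}; Blocker avoids the target exactly from the complement.

K, L, M, P, Q, R, S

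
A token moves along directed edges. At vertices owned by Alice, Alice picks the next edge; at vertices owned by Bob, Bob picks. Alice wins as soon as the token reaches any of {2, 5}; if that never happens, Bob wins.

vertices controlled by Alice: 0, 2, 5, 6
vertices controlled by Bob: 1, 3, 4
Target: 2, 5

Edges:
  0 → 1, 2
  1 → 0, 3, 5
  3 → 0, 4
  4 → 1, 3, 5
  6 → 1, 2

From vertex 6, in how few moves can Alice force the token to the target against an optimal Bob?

A0 = {2, 5}
A1: add {0, 6} — 0 (Alice) has 0→2; 6 (Alice) has 6→2.
A2 = A1; e.g. 1 (Bob) can still go to 3. Fixed point.
6 enters the attractor at level 1, so Alice can force the target in 1 move from there.

1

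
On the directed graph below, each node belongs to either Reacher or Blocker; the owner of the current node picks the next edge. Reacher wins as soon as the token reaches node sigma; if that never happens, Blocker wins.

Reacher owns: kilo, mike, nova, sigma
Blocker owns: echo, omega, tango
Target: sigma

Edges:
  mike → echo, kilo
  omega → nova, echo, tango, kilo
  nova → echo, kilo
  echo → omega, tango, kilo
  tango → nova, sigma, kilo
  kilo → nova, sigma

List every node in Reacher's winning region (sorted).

A0 = {sigma}
A1: add {kilo} — kilo (Reacher) has kilo→sigma.
A2: add {mike, nova} — mike (Reacher) has mike→kilo; nova (Reacher) has nova→kilo.
A3: add {tango} — tango (Blocker): all of {nova, sigma, kilo} already in.
A4 = A3; e.g. omega (Blocker) can still go to echo. Fixed point.
Reacher's winning region = {kilo, mike, nova, sigma, tango}.

kilo, mike, nova, sigma, tango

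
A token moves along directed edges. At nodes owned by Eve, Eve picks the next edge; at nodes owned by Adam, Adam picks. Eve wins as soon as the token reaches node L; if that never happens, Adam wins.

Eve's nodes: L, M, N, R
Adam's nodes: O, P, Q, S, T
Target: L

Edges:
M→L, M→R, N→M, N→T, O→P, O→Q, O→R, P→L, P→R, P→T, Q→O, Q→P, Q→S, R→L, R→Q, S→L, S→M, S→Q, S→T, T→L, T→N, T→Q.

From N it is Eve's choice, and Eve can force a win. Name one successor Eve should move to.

M

A0 = {L}
A1: add {M, R} — M (Eve) has M→L; R (Eve) has R→L.
A2: add {N} — N (Eve) has N→M.
A3 = A2; e.g. O (Adam) can still go to P. Fixed point.
From N, successor M is in the attractor (rank 1); the other successor T is not.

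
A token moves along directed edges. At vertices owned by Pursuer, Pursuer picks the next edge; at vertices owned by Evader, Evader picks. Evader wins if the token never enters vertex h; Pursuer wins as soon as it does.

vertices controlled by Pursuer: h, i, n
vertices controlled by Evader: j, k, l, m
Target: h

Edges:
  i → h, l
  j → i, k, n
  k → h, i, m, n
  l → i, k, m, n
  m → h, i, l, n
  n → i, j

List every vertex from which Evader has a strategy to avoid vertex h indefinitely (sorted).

j, k, l, m

A0 = {h}
A1: add {i} — i (Pursuer) has i→h.
A2: add {n} — n (Pursuer) has n→i.
A3 = A2; e.g. j (Evader) can still go to k. Fixed point.
Pursuer's attractor = {h, i, n}; Evader avoids the target exactly from the complement.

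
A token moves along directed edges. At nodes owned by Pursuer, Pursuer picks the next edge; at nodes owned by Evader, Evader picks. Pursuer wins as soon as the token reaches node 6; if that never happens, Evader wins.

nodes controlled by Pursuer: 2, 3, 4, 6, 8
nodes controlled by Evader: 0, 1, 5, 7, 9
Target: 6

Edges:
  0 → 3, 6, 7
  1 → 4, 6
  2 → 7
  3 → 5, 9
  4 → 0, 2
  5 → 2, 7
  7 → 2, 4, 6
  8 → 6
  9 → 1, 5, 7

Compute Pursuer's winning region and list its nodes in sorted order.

6, 8

A0 = {6}
A1: add {8} — 8 (Pursuer) has 8→6.
A2 = A1; e.g. 0 (Evader) can still go to 3. Fixed point.
Pursuer's winning region = {6, 8}.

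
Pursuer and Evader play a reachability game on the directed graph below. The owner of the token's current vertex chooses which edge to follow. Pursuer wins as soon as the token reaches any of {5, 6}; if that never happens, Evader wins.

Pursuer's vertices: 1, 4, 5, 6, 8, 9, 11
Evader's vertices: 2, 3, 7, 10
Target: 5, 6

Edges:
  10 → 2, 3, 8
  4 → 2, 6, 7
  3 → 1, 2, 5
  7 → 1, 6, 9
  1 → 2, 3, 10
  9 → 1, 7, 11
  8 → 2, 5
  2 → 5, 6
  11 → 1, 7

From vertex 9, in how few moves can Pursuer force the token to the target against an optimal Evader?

3

A0 = {5, 6}
A1: add {2, 4, 8} — 2 (Evader): all of {5, 6} already in; 4 (Pursuer) has 4→6; 8 (Pursuer) has 8→5.
A2: add {1} — 1 (Pursuer) has 1→2.
A3: add {3, 9, 11} — 3 (Evader): all of {1, 2, 5} already in; 9 (Pursuer) has 9→1; 11 (Pursuer) has 11→1.
9 enters the attractor at level 3, so Pursuer can force the target in 3 moves from there.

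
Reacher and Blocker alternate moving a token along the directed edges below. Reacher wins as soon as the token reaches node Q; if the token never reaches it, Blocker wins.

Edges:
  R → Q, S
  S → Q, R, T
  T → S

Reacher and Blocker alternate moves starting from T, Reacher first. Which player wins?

Track states (vertex, player-to-move).
A0 = {(Q,Reacher), (Q,Blocker)}
A1: add {(R,Reacher), (S,Reacher)}.
A2: add {(R,Blocker), (T,Blocker)}.
A3 = A2; e.g. (S,Blocker) stays out. (T,Reacher) never enters ⇒ Blocker avoids the target.

Blocker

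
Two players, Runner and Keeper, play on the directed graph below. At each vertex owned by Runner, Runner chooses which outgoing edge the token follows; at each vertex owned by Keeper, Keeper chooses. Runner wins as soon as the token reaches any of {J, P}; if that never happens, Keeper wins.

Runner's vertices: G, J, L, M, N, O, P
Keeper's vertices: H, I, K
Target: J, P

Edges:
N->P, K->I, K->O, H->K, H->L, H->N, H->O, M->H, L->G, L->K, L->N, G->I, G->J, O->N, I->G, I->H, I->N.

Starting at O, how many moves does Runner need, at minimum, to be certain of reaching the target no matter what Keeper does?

2

A0 = {J, P}
A1: add {G, N} — G (Runner) has G→J; N (Runner) has N→P.
A2: add {L, O} — L (Runner) has L→G; O (Runner) has O→N.
A3 = A2; e.g. H (Keeper) can still go to K. Fixed point.
O enters the attractor at level 2, so Runner can force the target in 2 moves from there.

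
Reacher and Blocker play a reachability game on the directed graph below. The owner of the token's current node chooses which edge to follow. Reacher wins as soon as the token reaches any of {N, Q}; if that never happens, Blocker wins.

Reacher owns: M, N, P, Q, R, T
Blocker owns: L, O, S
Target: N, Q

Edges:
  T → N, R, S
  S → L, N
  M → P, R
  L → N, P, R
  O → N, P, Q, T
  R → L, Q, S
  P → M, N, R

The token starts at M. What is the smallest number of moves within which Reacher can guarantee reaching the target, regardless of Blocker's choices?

2

A0 = {N, Q}
A1: add {P, R, T} — P (Reacher) has P→N; R (Reacher) has R→Q; T (Reacher) has T→N.
A2: add {L, M, O} — L (Blocker): all of {N, P, R} already in; M (Reacher) has M→P; O (Blocker): all of {N, P, Q, T} already in.
M enters the attractor at level 2, so Reacher can force the target in 2 moves from there.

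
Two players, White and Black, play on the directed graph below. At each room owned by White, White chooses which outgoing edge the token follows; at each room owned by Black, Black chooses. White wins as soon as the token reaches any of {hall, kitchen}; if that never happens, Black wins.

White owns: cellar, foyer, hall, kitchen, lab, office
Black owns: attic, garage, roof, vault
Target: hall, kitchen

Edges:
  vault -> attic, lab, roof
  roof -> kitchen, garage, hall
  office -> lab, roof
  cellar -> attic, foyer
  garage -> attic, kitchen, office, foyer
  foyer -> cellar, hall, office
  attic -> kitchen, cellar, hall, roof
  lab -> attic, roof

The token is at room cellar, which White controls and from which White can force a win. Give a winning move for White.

foyer

A0 = {hall, kitchen}
A1: add {foyer} — foyer (White) has foyer→hall.
A2: add {cellar} — cellar (White) has cellar→foyer.
A3 = A2; e.g. attic (Black) can still go to roof. Fixed point.
From cellar, successor foyer is in the attractor (rank 1); the other successor attic is not.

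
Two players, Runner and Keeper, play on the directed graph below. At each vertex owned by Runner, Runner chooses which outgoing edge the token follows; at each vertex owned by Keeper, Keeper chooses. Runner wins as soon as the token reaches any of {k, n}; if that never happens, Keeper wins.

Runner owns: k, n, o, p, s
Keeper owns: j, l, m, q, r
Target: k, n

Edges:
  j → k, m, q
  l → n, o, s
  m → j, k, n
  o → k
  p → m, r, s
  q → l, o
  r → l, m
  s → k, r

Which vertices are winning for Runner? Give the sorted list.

k, l, n, o, p, q, s

A0 = {k, n}
A1: add {o, s} — o (Runner) has o→k; s (Runner) has s→k.
A2: add {l, p} — l (Keeper): all of {n, o, s} already in; p (Runner) has p→s.
A3: add {q} — q (Keeper): all of {l, o} already in.
A4 = A3; e.g. j (Keeper) can still go to m. Fixed point.
Runner's winning region = {k, l, n, o, p, q, s}.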